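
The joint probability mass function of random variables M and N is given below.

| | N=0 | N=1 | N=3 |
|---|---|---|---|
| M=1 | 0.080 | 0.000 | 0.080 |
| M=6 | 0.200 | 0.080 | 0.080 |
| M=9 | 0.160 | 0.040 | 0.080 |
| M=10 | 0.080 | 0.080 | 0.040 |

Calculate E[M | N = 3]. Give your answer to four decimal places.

6.0000

P(N = 3) = 0.280.
Σ M·P over the event = 1·(0.080) + 6·(0.080) + 9·(0.080) + 10·(0.040) = 1.680.
E[M | N = 3] = (1.680) / (0.280) = 6.0000.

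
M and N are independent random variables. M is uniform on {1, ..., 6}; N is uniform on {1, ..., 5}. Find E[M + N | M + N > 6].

25/3

P(M + N > 6) = 1/2.
Summing (M+N)·P(x,y) over outcomes with M + N > 6 gives 25/6.
E[M + N | M + N > 6] = (25/6) / (1/2) = 25/3.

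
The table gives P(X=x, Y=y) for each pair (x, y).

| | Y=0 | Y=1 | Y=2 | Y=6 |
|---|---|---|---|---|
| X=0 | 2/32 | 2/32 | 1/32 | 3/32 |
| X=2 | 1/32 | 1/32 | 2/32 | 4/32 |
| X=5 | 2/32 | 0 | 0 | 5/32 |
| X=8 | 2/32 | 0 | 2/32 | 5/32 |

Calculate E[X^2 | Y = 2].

136/5

P(Y = 2) = 5/32.
Σ X^2·P over the event = 0·(1/32) + 4·(2/32) + 64·(2/32) = 17/4.
E[X^2 | Y = 2] = (17/4) / (5/32) = 136/5.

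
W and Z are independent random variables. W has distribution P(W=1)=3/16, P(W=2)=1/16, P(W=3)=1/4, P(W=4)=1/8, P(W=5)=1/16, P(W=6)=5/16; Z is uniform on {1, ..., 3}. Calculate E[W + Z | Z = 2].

23/4

P(Z = 2) = 1/3.
Summing (W+Z)·P(x,y) over outcomes with Z = 2 gives 23/12.
E[W + Z | Z = 2] = (23/12) / (1/3) = 23/4.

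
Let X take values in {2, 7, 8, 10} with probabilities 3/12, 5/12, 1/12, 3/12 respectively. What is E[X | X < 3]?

2

P(X < 3) = 1/4.
Σ over the event: 2·1/4 = 1/2.
E[X | X < 3] = (1/2) / (1/4) = 2.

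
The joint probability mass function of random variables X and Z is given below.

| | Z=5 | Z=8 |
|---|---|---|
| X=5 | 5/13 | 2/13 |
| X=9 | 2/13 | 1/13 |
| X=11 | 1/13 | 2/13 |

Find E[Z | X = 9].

P(X = 9) = 3/13.
Σ Z·P over the event = 5·(2/13) + 8·(1/13) = 18/13.
E[Z | X = 9] = (18/13) / (3/13) = 6.

6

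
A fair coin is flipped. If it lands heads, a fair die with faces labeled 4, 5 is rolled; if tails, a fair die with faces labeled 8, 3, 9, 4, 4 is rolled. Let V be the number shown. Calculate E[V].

E[V | heads] = (4+5)/2 = 9/2.
E[V | tails] = (8+3+9+4+4)/5 = 28/5.
E[V] = (1/2)·(9/2) + (1/2)·(28/5) = 101/20.

101/20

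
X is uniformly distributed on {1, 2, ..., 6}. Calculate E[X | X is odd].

Given X is odd, X is equally likely to be any of {1, 3, 5}.
E[X | X is odd] = (1 + 3 + 5) / 3 = 3.

3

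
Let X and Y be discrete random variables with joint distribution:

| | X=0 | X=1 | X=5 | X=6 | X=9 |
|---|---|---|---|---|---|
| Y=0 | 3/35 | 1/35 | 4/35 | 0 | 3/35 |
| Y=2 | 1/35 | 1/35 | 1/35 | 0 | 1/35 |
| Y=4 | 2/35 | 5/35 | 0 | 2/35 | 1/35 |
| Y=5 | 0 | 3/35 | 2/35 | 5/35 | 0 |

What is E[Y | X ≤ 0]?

5/3

P(X ≤ 0) = 6/35.
Σ Y·P over the event = 0·(3/35) + 2·(1/35) + 4·(2/35) = 2/7.
E[Y | X ≤ 0] = (2/7) / (6/35) = 5/3.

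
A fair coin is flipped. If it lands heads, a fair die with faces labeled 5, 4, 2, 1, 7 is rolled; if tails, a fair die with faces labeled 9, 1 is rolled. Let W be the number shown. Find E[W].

E[W | heads] = (5+4+2+1+7)/5 = 19/5.
E[W | tails] = (9+1)/2 = 5.
E[W] = (1/2)·(19/5) + (1/2)·(5) = 22/5.

22/5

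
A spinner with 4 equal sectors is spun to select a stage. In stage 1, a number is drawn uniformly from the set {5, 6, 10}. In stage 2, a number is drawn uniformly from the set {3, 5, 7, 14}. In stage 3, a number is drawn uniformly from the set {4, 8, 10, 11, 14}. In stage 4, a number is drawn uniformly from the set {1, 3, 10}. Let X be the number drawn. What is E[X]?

1699/240

E[X | stage 1] = (5+6+10)/3 = 7.
E[X | stage 2] = (3+5+7+14)/4 = 29/4.
E[X | stage 3] = (4+8+10+11+14)/5 = 47/5.
E[X | stage 4] = (1+3+10)/3 = 14/3.
By the law of total expectation,
E[X] = (1/4)·(7) + (1/4)·(29/4) + (1/4)·(47/5) + (1/4)·(14/3) = 1699/240.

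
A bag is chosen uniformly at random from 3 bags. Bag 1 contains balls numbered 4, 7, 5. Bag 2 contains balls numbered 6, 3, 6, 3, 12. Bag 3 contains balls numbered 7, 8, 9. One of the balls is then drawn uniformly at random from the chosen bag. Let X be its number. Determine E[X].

58/9

E[X | bag 1] = (4+7+5)/3 = 16/3.
E[X | bag 2] = (6+3+6+3+12)/5 = 6.
E[X | bag 3] = (7+8+9)/3 = 8.
E[X] = (1/3)·(16/3) + (1/3)·(6) + (1/3)·(8) = 58/9.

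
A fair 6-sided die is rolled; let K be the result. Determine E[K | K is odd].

Given K is odd, K is equally likely to be any of {1, 3, 5}.
E[K | K is odd] = (1 + 3 + 5) / 3 = 3.

3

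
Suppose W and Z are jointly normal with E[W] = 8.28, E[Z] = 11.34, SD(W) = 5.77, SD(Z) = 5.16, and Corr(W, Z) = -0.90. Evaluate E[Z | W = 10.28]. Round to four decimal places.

The regression of Z on W has slope ρ·σ_Z/σ_W and passes through (μ_W, μ_Z).
E[Z | W=10.28] = 11.34 + (-0.90)·(5.16/5.77)·(10.28 − (8.28)) = 11.34 + (-0.80485)·(2) = 9.7303.

9.7303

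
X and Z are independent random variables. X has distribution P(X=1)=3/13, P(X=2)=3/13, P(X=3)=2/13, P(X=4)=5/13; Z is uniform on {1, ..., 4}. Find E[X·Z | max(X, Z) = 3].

P(max(X, Z) = 3) = 3/13.
Summing XZ·P(x,y) over outcomes with max(X, Z) = 3 gives 63/52.
E[X·Z | max(X, Z) = 3] = (63/52) / (3/13) = 21/4.

21/4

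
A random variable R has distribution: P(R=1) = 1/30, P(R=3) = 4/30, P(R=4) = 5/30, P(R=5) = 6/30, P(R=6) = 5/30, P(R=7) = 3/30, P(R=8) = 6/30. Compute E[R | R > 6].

P(R > 6) = 3/10.
Σ over the event: 7·1/10 + 8·1/5 = 23/10.
E[R | R > 6] = (23/10) / (3/10) = 23/3.

23/3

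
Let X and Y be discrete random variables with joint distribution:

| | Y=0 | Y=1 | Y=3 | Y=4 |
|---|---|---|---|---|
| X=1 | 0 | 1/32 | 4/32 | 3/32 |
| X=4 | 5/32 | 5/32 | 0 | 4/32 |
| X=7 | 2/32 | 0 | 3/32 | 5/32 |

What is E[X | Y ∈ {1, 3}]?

46/13

P(Y ∈ {1, 3}) = 13/32.
Σ X·P over the event = 1·(1/32) + 1·(4/32) + 4·(5/32) + 7·(3/32) = 23/16.
E[X | Y ∈ {1, 3}] = (23/16) / (13/32) = 46/13.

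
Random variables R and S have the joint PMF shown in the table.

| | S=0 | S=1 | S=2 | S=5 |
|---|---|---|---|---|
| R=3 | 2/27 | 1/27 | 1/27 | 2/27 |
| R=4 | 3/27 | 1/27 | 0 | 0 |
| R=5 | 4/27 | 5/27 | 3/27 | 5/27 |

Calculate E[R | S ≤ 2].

P(S ≤ 2) = 20/27.
Σ R·P over the event = 3·(2/27) + 3·(1/27) + 3·(1/27) + 4·(3/27) + 4·(1/27) + 5·(4/27) + 5·(5/27) + 5·(3/27) = 88/27.
E[R | S ≤ 2] = (88/27) / (20/27) = 22/5.

22/5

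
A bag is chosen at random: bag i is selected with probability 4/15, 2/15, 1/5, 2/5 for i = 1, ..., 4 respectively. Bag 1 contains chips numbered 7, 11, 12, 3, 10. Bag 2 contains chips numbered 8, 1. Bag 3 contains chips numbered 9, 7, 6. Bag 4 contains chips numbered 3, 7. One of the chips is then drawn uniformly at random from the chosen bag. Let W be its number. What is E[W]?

159/25

E[W | bag 1] = (7+11+12+3+10)/5 = 43/5.
E[W | bag 2] = (8+1)/2 = 9/2.
E[W | bag 3] = (9+7+6)/3 = 22/3.
E[W | bag 4] = (3+7)/2 = 5.
By the law of total expectation,
E[W] = (4/15)·(43/5) + (2/15)·(9/2) + (1/5)·(22/3) + (2/5)·(5) = 159/25.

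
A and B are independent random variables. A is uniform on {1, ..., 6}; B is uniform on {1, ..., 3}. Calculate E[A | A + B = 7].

5

Outcomes with A + B = 7: (4,3), (5,2), (6,1), each with probability 1/18.
E[A | A + B = 7] = (4 + 5 + 6) / 3 = 5.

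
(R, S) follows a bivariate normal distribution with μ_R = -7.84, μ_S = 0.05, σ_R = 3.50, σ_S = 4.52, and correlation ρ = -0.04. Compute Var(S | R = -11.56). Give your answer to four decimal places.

20.3977

The conditional variance in a bivariate normal is σ_S²(1 − ρ²), independent of x.
Var(S | R=-11.56) = (4.52)²·(1 − (-0.04)²) = 20.4304·0.9984 = 20.3977.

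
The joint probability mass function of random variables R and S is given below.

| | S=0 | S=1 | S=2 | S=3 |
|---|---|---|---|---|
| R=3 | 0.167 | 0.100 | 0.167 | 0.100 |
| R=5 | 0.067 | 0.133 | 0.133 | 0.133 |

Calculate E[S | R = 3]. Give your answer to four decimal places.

P(R = 3) = 0.534.
Σ S·P over the event = 0·(0.167) + 1·(0.100) + 2·(0.167) + 3·(0.100) = 0.734.
E[S | R = 3] = (0.734) / (0.534) = 1.3745.

1.3745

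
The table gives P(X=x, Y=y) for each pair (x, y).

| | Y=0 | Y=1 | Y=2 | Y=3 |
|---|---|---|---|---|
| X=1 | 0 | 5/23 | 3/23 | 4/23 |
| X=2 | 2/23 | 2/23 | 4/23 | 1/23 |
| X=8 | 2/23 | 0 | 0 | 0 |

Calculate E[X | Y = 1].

P(Y = 1) = 7/23.
Σ X·P over the event = 1·(5/23) + 2·(2/23) = 9/23.
E[X | Y = 1] = (9/23) / (7/23) = 9/7.

9/7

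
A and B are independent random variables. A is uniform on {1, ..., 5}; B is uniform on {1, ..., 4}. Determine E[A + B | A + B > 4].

45/7

P(A + B > 4) = 7/10.
Summing (A+B)·P(x,y) over outcomes with A + B > 4 gives 9/2.
E[A + B | A + B > 4] = (9/2) / (7/10) = 45/7.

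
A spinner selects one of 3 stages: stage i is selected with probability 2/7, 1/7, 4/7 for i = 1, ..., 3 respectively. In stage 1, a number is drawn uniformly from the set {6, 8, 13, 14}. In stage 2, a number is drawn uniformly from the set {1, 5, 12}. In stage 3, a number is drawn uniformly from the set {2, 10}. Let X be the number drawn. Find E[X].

101/14

E[X | stage 1] = (6+8+13+14)/4 = 41/4.
E[X | stage 2] = (1+5+12)/3 = 6.
E[X | stage 3] = (2+10)/2 = 6.
By the law of total expectation,
E[X] = (2/7)·(41/4) + (1/7)·(6) + (4/7)·(6) = 101/14.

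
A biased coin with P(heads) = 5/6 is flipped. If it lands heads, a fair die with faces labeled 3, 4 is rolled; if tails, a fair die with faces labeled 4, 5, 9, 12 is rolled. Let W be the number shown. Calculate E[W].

E[W | heads] = (3+4)/2 = 7/2.
E[W | tails] = (4+5+9+12)/4 = 15/2.
E[W] = (5/6)·(7/2) + (1/6)·(15/2) = 25/6.

25/6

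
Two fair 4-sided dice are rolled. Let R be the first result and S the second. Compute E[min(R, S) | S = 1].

1

Outcomes with S = 1: (1,1), (2,1), (3,1), (4,1), each with probability 1/16.
E[min(R, S) | S = 1] = (1 + 1 + 1 + 1) / 4 = 1.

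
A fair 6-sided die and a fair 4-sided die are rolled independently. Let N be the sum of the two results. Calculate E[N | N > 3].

P(N > 3) = 7/8.
Σ over the event: 4·1/8 + 5·1/6 + 6·1/6 + 7·1/6 + 8·1/8 + 9·1/12 + 10·1/24 = 17/3.
E[N | N > 3] = (17/3) / (7/8) = 136/21.

136/21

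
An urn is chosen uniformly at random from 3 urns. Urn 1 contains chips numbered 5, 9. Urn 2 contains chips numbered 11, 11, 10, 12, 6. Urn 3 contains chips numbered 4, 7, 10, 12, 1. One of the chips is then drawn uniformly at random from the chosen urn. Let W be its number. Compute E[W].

E[W | urn 1] = (5+9)/2 = 7.
E[W | urn 2] = (11+11+10+12+6)/5 = 10.
E[W | urn 3] = (4+7+10+12+1)/5 = 34/5.
E[W] = (1/3)·(7) + (1/3)·(10) + (1/3)·(34/5) = 119/15.

119/15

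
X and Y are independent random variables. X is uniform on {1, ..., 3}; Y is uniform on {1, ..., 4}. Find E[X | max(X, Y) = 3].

P(max(X, Y) = 3) = 5/12.
Summing X·P(x,y) over outcomes with max(X, Y) = 3 gives 1.
E[X | max(X, Y) = 3] = (1) / (5/12) = 12/5.

12/5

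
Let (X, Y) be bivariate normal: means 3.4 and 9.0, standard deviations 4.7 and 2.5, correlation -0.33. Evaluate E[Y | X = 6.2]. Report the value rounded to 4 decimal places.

For a bivariate normal, E[Y | X=x] = μ_Y + ρ·(σ_Y/σ_X)·(x − μ_X).
E[Y | X=6.2] = 9.0 + (-0.33)·(2.5/4.7)·(6.2 − (3.4)) = 9.0 + (-0.17553)·(2.8) = 8.5085.

8.5085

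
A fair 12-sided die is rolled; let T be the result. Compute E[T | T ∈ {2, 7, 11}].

20/3

P(T ∈ {2, 7, 11}) = 1/4.
Σ over the event: 2·1/12 + 7·1/12 + 11·1/12 = 5/3.
E[T | T ∈ {2, 7, 11}] = (5/3) / (1/4) = 20/3.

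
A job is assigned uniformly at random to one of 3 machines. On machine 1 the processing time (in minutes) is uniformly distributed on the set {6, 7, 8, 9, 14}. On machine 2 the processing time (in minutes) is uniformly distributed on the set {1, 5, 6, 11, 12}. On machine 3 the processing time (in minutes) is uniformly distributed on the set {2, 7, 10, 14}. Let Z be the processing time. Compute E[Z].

E[Z | machine 1] = (6+7+8+9+14)/5 = 44/5.
E[Z | machine 2] = (1+5+6+11+12)/5 = 7.
E[Z | machine 3] = (2+7+10+14)/4 = 33/4.
By the law of total expectation,
E[Z] = (1/3)·(44/5) + (1/3)·(7) + (1/3)·(33/4) = 481/60.

481/60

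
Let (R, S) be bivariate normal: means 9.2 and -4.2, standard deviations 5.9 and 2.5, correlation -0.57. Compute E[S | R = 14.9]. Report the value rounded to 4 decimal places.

-5.5767

E[S | R=x] = μ_S + ρ(σ_S/σ_R)(x − μ_R) for jointly normal variables.
E[S | R=14.9] = -4.2 + (-0.57)·(2.5/5.9)·(14.9 − (9.2)) = -4.2 + (-0.24153)·(5.7) = -5.5767.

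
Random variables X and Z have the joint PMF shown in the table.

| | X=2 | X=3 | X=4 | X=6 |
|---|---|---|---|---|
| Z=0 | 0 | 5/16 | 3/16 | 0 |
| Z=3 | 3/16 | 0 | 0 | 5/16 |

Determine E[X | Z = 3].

9/2

P(Z = 3) = 1/2.
Σ X·P over the event = 2·(3/16) + 6·(5/16) = 9/4.
E[X | Z = 3] = (9/4) / (1/2) = 9/2.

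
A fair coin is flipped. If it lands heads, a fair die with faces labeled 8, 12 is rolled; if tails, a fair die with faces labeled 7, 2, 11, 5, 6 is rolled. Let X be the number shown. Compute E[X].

81/10

E[X | heads] = (8+12)/2 = 10.
E[X | tails] = (7+2+11+5+6)/5 = 31/5.
E[X] = (1/2)·(10) + (1/2)·(31/5) = 81/10.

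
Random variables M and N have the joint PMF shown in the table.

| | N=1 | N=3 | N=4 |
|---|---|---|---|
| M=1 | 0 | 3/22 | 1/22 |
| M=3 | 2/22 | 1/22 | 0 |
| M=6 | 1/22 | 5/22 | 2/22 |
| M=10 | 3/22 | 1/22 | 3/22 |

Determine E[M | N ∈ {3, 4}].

P(N ∈ {3, 4}) = 8/11.
Σ M·P over the event = 1·(3/22) + 1·(1/22) + 3·(1/22) + 6·(5/22) + 6·(2/22) + 10·(1/22) + 10·(3/22) = 89/22.
E[M | N ∈ {3, 4}] = (89/22) / (8/11) = 89/16.

89/16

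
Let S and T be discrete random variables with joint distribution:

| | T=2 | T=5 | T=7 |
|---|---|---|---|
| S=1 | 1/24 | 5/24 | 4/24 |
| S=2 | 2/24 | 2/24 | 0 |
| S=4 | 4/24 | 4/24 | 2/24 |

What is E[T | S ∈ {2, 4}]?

4

P(S ∈ {2, 4}) = 7/12.
Σ T·P over the event = 2·(2/24) + 5·(2/24) + 2·(4/24) + 5·(4/24) + 7·(2/24) = 7/3.
E[T | S ∈ {2, 4}] = (7/3) / (7/12) = 4.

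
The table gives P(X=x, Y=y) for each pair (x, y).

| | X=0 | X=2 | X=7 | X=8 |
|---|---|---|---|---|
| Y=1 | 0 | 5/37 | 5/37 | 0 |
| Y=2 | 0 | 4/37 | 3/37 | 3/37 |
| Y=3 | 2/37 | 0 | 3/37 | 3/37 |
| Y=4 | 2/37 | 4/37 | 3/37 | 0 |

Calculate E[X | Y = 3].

P(Y = 3) = 8/37.
Σ X·P over the event = 0·(2/37) + 7·(3/37) + 8·(3/37) = 45/37.
E[X | Y = 3] = (45/37) / (8/37) = 45/8.

45/8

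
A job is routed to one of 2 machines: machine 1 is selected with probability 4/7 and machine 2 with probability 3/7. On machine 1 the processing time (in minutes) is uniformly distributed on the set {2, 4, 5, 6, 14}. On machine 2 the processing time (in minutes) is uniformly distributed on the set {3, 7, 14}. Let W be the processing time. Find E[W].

E[W | machine 1] = (2+4+5+6+14)/5 = 31/5.
E[W | machine 2] = (3+7+14)/3 = 8.
E[W] = (4/7)·(31/5) + (3/7)·(8) = 244/35.

244/35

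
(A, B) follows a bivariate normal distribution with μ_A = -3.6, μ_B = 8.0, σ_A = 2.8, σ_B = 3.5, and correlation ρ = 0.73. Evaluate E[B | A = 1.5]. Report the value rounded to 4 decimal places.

12.6538

The regression of B on A has slope ρ·σ_B/σ_A and passes through (μ_A, μ_B).
E[B | A=1.5] = 8.0 + (0.73)·(3.5/2.8)·(1.5 − (-3.6)) = 8.0 + (0.9125)·(5.1) = 12.6538.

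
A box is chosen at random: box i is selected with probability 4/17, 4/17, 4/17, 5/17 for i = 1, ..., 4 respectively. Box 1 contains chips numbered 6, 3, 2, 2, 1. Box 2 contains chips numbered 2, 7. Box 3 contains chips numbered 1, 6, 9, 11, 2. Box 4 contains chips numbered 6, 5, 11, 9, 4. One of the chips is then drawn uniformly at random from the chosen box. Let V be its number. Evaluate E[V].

E[V | box 1] = (6+3+2+2+1)/5 = 14/5.
E[V | box 2] = (2+7)/2 = 9/2.
E[V | box 3] = (1+6+9+11+2)/5 = 29/5.
E[V | box 4] = (6+5+11+9+4)/5 = 7.
By the law of total expectation,
E[V] = (4/17)·(14/5) + (4/17)·(9/2) + (4/17)·(29/5) + (5/17)·(7) = 437/85.

437/85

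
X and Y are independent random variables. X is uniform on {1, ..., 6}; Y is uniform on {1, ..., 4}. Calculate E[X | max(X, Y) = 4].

22/7

Outcomes with max(X, Y) = 4: (1,4), (2,4), (3,4), (4,1), (4,2), (4,3), (4,4), each with probability 1/24.
E[X | max(X, Y) = 4] = (1 + 2 + 3 + 4 + 4 + 4 + 4) / 7 = 22/7.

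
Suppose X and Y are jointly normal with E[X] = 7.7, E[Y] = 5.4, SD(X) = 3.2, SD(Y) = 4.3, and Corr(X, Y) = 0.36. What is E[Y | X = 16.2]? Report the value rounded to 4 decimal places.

9.5119

The regression of Y on X has slope ρ·σ_Y/σ_X and passes through (μ_X, μ_Y).
E[Y | X=16.2] = 5.4 + (0.36)·(4.3/3.2)·(16.2 − (7.7)) = 5.4 + (0.48375)·(8.5) = 9.5119.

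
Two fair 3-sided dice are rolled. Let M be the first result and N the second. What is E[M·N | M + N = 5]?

Outcomes with M + N = 5: (2,3), (3,2), each with probability 1/9.
E[M·N | M + N = 5] = (6 + 6) / 2 = 6.

6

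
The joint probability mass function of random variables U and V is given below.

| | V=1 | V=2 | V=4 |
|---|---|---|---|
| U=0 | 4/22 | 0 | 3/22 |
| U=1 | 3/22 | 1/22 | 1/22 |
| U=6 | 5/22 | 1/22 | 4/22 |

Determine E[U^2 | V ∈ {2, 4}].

91/5

P(V ∈ {2, 4}) = 5/11.
Σ U^2·P over the event = 0·(3/22) + 1·(1/22) + 1·(1/22) + 36·(1/22) + 36·(4/22) = 91/11.
E[U^2 | V ∈ {2, 4}] = (91/11) / (5/11) = 91/5.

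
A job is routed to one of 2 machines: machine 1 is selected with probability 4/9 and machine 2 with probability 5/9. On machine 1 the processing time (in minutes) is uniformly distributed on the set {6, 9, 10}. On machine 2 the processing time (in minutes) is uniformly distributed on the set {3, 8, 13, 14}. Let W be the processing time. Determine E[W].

E[W | machine 1] = (6+9+10)/3 = 25/3.
E[W | machine 2] = (3+8+13+14)/4 = 19/2.
By the law of total expectation,
E[W] = (4/9)·(25/3) + (5/9)·(19/2) = 485/54.

485/54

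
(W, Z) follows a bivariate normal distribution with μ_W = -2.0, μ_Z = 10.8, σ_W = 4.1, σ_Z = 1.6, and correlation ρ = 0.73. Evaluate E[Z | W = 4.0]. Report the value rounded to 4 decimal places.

12.5093

E[Z | W=x] = μ_Z + ρ(σ_Z/σ_W)(x − μ_W) for jointly normal variables.
E[Z | W=4.0] = 10.8 + (0.73)·(1.6/4.1)·(4.0 − (-2.0)) = 10.8 + (0.28488)·(6) = 12.5093.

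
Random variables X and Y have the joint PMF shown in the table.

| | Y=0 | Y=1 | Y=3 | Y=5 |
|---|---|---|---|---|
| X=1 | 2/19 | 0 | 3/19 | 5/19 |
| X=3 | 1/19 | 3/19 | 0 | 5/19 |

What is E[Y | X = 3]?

28/9

P(X = 3) = 9/19.
Σ Y·P over the event = 0·(1/19) + 1·(3/19) + 5·(5/19) = 28/19.
E[Y | X = 3] = (28/19) / (9/19) = 28/9.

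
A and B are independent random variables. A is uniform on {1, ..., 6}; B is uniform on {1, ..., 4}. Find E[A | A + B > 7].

Outcomes with A + B > 7: (4,4), (5,3), (5,4), (6,2), (6,3), (6,4), each with probability 1/24.
E[A | A + B > 7] = (4 + 5 + 5 + 6 + 6 + 6) / 6 = 16/3.

16/3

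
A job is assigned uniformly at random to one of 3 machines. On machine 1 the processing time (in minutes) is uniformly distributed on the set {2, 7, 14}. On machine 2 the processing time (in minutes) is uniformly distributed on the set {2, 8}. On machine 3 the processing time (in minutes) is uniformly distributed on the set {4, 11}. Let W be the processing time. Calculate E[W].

E[W | machine 1] = (2+7+14)/3 = 23/3.
E[W | machine 2] = (2+8)/2 = 5.
E[W | machine 3] = (4+11)/2 = 15/2.
E[W] = (1/3)·(23/3) + (1/3)·(5) + (1/3)·(15/2) = 121/18.

121/18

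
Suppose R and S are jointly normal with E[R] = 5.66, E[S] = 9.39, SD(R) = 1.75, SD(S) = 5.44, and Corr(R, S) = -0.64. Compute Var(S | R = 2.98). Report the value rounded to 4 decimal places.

Var(S | R=x) = (1 − ρ²)·σ_S².
Var(S | R=2.98) = (5.44)²·(1 − (-0.64)²) = 29.5936·0.5904 = 17.4721.

17.4721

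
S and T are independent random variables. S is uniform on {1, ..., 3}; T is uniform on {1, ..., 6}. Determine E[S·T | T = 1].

Outcomes with T = 1: (1,1), (2,1), (3,1), each with probability 1/18.
E[S·T | T = 1] = (1 + 2 + 3) / 3 = 2.

2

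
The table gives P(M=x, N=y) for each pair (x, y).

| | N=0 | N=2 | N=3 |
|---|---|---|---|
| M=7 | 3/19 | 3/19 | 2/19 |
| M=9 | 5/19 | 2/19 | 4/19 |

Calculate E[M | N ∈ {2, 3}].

89/11

P(N ∈ {2, 3}) = 11/19.
Summing M·P(M=x,N=y) over the conditioning event gives 89/19.
E[M | N ∈ {2, 3}] = (89/19) / (11/19) = 89/11.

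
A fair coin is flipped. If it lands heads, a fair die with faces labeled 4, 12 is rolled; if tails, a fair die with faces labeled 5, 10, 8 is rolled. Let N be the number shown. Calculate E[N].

E[N | heads] = (4+12)/2 = 8.
E[N | tails] = (5+10+8)/3 = 23/3.
By the law of total expectation,
E[N] = (1/2)·(8) + (1/2)·(23/3) = 47/6.

47/6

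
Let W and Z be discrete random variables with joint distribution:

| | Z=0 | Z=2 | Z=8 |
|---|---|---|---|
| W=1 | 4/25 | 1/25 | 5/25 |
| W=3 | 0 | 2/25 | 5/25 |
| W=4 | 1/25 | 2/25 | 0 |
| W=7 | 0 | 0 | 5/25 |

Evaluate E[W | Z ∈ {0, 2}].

P(Z ∈ {0, 2}) = 2/5.
Σ W·P over the event = 1·(4/25) + 1·(1/25) + 3·(2/25) + 4·(1/25) + 4·(2/25) = 23/25.
E[W | Z ∈ {0, 2}] = (23/25) / (2/5) = 23/10.

23/10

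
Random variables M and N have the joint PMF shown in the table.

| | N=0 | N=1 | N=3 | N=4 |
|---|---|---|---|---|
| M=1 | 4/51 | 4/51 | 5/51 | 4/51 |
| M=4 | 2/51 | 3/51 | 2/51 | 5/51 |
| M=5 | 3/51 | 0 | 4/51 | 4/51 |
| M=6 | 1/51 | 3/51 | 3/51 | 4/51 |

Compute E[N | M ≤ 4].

P(M ≤ 4) = 29/51.
Summing N·P(M=x,N=y) over the conditioning event gives 64/51.
E[N | M ≤ 4] = (64/51) / (29/51) = 64/29.

64/29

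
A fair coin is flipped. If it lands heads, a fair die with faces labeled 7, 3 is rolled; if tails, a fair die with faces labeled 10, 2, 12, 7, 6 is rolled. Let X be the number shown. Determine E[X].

E[X | heads] = (7+3)/2 = 5.
E[X | tails] = (10+2+12+7+6)/5 = 37/5.
E[X] = (1/2)·(5) + (1/2)·(37/5) = 31/5.

31/5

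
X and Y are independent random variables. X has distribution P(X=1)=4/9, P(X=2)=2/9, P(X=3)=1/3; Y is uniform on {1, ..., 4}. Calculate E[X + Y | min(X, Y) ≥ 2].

28/5

P(min(X, Y) ≥ 2) = 5/12.
Summing (X+Y)·P(x,y) over outcomes with min(X, Y) ≥ 2 gives 7/3.
E[X + Y | min(X, Y) ≥ 2] = (7/3) / (5/12) = 28/5.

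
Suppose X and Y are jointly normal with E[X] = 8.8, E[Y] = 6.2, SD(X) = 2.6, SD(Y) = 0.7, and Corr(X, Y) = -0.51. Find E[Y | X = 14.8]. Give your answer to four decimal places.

The regression of Y on X has slope ρ·σ_Y/σ_X and passes through (μ_X, μ_Y).
E[Y | X=14.8] = 6.2 + (-0.51)·(0.7/2.6)·(14.8 − (8.8)) = 6.2 + (-0.137308)·(6) = 5.3762.

5.3762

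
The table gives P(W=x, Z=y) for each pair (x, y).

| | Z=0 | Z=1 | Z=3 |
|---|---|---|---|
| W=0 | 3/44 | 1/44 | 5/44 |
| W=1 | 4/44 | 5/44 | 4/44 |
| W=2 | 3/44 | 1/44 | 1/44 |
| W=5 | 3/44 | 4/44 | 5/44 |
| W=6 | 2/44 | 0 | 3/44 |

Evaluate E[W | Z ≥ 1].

76/29

P(Z ≥ 1) = 29/44.
Summing W·P(W=x,Z=y) over the conditioning event gives 19/11.
E[W | Z ≥ 1] = (19/11) / (29/44) = 76/29.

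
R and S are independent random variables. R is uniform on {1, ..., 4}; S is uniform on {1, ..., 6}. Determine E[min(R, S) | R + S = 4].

4/3

P(R + S = 4) = 1/8.
Summing min(R,S)·P(x,y) over outcomes with R + S = 4 gives 1/6.
E[min(R, S) | R + S = 4] = (1/6) / (1/8) = 4/3.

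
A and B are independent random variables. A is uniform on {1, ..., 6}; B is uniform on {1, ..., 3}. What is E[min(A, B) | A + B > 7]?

8/3

Outcomes with A + B > 7: (5,3), (6,2), (6,3), each with probability 1/18.
E[min(A, B) | A + B > 7] = (3 + 2 + 3) / 3 = 8/3.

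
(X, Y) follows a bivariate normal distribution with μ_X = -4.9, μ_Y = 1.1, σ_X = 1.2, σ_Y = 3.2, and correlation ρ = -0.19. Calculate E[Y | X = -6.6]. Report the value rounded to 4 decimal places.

E[Y | X=x] = μ_Y + ρ(σ_Y/σ_X)(x − μ_X) for jointly normal variables.
E[Y | X=-6.6] = 1.1 + (-0.19)·(3.2/1.2)·(-6.6 − (-4.9)) = 1.1 + (-0.50667)·(-1.7) = 1.9613.

1.9613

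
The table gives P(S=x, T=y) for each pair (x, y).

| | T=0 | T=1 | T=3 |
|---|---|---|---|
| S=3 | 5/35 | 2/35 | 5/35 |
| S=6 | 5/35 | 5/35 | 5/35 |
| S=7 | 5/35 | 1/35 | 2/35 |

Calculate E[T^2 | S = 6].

10/3

P(S = 6) = 3/7.
Σ T^2·P over the event = 0·(5/35) + 1·(5/35) + 9·(5/35) = 10/7.
E[T^2 | S = 6] = (10/7) / (3/7) = 10/3.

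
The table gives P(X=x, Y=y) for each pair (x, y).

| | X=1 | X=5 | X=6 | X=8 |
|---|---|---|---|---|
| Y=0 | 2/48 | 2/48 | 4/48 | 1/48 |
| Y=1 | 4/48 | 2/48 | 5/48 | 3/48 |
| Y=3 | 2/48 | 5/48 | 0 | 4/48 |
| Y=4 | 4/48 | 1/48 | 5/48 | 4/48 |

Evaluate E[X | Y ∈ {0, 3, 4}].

87/17

P(Y ∈ {0, 3, 4}) = 17/24.
Summing X·P(X=x,Y=y) over the conditioning event gives 29/8.
E[X | Y ∈ {0, 3, 4}] = (29/8) / (17/24) = 87/17.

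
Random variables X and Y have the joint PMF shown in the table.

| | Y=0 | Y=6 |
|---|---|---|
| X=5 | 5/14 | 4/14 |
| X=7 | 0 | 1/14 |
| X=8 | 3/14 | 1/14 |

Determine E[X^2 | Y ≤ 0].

317/8

P(Y ≤ 0) = 4/7.
Σ X^2·P over the event = 25·(5/14) + 64·(3/14) = 317/14.
E[X^2 | Y ≤ 0] = (317/14) / (4/7) = 317/8.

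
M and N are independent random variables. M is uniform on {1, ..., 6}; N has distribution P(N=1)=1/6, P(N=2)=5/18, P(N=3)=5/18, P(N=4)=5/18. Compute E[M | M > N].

14/3

P(M > N) = 5/9.
Summing M·P(x,y) over outcomes with M > N gives 70/27.
E[M | M > N] = (70/27) / (5/9) = 14/3.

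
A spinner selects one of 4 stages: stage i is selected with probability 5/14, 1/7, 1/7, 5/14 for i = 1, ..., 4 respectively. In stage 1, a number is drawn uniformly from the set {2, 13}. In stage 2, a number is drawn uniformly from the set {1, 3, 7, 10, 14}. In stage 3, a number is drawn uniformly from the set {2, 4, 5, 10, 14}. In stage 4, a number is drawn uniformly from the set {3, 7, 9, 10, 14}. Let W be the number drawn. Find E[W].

31/4

E[W | stage 1] = (2+13)/2 = 15/2.
E[W | stage 2] = (1+3+7+10+14)/5 = 7.
E[W | stage 3] = (2+4+5+10+14)/5 = 7.
E[W | stage 4] = (3+7+9+10+14)/5 = 43/5.
E[W] = (5/14)·(15/2) + (1/7)·(7) + (1/7)·(7) + (5/14)·(43/5) = 31/4.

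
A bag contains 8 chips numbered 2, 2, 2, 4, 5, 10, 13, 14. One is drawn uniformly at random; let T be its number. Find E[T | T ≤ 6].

P(T ≤ 6) = 5/8.
Σ over the event: 2·3/8 + 4·1/8 + 5·1/8 = 15/8.
E[T | T ≤ 6] = (15/8) / (5/8) = 3.

3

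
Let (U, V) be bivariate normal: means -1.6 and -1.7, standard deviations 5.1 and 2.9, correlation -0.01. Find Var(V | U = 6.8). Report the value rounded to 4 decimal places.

8.4092

The conditional variance in a bivariate normal is σ_V²(1 − ρ²), independent of x.
Var(V | U=6.8) = (2.9)²·(1 − (-0.01)²) = 8.41·0.9999 = 8.4092.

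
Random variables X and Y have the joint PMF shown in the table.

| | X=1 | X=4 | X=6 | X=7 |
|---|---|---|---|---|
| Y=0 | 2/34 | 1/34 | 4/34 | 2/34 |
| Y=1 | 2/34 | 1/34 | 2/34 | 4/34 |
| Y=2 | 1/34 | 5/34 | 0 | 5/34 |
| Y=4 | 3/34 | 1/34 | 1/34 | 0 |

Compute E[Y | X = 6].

6/7

P(X = 6) = 7/34.
Σ Y·P over the event = 0·(4/34) + 1·(2/34) + 4·(1/34) = 3/17.
E[Y | X = 6] = (3/17) / (7/34) = 6/7.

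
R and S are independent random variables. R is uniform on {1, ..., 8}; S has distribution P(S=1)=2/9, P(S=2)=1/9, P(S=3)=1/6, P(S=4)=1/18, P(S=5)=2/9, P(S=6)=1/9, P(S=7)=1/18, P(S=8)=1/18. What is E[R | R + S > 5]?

P(R + S > 5) = 115/144.
Summing R·P(x,y) over outcomes with R + S > 5 gives 293/72.
E[R | R + S > 5] = (293/72) / (115/144) = 586/115.

586/115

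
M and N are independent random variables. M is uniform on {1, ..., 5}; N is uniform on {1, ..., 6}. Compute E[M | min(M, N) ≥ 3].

P(min(M, N) ≥ 3) = 2/5.
Summing M·P(x,y) over outcomes with min(M, N) ≥ 3 gives 8/5.
E[M | min(M, N) ≥ 3] = (8/5) / (2/5) = 4.

4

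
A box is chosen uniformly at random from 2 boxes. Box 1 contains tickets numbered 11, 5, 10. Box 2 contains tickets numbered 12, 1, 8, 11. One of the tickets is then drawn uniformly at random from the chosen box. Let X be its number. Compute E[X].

25/3

E[X | box 1] = (11+5+10)/3 = 26/3.
E[X | box 2] = (12+1+8+11)/4 = 8.
E[X] = (1/2)·(26/3) + (1/2)·(8) = 25/3.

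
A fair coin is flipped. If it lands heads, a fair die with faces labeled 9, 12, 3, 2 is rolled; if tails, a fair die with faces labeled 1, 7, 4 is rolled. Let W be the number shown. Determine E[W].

E[W | heads] = (9+12+3+2)/4 = 13/2.
E[W | tails] = (1+7+4)/3 = 4.
By the law of total expectation,
E[W] = (1/2)·(13/2) + (1/2)·(4) = 21/4.

21/4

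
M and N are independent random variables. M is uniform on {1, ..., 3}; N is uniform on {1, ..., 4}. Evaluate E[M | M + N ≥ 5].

Outcomes with M + N ≥ 5: (1,4), (2,3), (2,4), (3,2), (3,3), (3,4), each with probability 1/12.
E[M | M + N ≥ 5] = (1 + 2 + 2 + 3 + 3 + 3) / 6 = 7/3.

7/3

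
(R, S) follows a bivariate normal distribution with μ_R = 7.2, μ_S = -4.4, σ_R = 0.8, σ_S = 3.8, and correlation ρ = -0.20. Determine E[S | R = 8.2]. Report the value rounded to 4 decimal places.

-5.3500

E[S | R=x] = μ_S + ρ(σ_S/σ_R)(x − μ_R) for jointly normal variables.
E[S | R=8.2] = -4.4 + (-0.20)·(3.8/0.8)·(8.2 − (7.2)) = -4.4 + (-0.95)·(1) = -5.3500.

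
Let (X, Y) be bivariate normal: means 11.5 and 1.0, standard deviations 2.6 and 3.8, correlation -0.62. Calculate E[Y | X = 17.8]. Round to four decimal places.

E[Y | X=x] = μ_Y + ρ(σ_Y/σ_X)(x − μ_X) for jointly normal variables.
E[Y | X=17.8] = 1.0 + (-0.62)·(3.8/2.6)·(17.8 − (11.5)) = 1.0 + (-0.906154)·(6.3) = -4.7088.

-4.7088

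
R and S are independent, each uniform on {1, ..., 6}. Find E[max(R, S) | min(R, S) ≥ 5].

23/4

Outcomes with min(R, S) ≥ 5: (5,5), (5,6), (6,5), (6,6), each with probability 1/36.
E[max(R, S) | min(R, S) ≥ 5] = (5 + 6 + 6 + 6) / 4 = 23/4.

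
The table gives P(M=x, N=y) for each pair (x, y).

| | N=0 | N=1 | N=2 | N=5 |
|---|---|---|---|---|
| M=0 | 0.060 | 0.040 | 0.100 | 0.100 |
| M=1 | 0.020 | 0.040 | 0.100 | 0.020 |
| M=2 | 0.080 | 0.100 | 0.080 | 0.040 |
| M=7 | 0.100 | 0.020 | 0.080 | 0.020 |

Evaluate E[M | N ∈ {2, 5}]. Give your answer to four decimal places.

1.9630

P(N ∈ {2, 5}) = 0.540.
Σ M·P over the event = 0·(0.100) + 0·(0.100) + 1·(0.100) + 1·(0.020) + 2·(0.080) + 2·(0.040) + 7·(0.080) + 7·(0.020) = 1.060.
E[M | N ∈ {2, 5}] = (1.060) / (0.540) = 1.9630.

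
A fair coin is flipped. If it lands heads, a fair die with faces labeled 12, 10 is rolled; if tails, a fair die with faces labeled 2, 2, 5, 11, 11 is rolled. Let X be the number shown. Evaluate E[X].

43/5

E[X | heads] = (12+10)/2 = 11.
E[X | tails] = (2+2+5+11+11)/5 = 31/5.
By the law of total expectation,
E[X] = (1/2)·(11) + (1/2)·(31/5) = 43/5.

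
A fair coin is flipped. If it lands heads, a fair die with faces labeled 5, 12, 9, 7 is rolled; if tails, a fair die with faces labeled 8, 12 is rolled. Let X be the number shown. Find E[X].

E[X | heads] = (5+12+9+7)/4 = 33/4.
E[X | tails] = (8+12)/2 = 10.
By the law of total expectation,
E[X] = (1/2)·(33/4) + (1/2)·(10) = 73/8.

73/8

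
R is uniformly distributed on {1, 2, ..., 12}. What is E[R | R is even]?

7

Given R is even, R is equally likely to be any of {2, 4, 6, 8, 10, 12}.
E[R | R is even] = (2 + 4 + 6 + 8 + 10 + 12) / 6 = 7.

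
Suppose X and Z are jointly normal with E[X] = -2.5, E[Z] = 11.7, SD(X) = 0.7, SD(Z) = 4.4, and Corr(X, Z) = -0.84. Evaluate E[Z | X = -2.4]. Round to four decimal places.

11.1720

The regression of Z on X has slope ρ·σ_Z/σ_X and passes through (μ_X, μ_Z).
E[Z | X=-2.4] = 11.7 + (-0.84)·(4.4/0.7)·(-2.4 − (-2.5)) = 11.7 + (-5.28)·(0.1) = 11.1720.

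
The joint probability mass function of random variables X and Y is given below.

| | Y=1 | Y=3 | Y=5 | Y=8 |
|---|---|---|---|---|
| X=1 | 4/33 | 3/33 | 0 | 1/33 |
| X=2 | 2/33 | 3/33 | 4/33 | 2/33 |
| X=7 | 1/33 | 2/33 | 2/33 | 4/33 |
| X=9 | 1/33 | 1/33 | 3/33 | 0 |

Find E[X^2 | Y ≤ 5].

P(Y ≤ 5) = 26/33.
Summing X^2·P(X=x,Y=y) over the conditioning event gives 21.
E[X^2 | Y ≤ 5] = (21) / (26/33) = 693/26.

693/26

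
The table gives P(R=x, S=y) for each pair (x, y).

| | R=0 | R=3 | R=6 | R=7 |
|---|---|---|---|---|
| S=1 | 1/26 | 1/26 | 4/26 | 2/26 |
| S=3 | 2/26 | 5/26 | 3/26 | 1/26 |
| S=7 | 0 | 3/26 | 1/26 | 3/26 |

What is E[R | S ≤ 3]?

81/19

P(S ≤ 3) = 19/26.
Σ R·P over the event = 0·(1/26) + 0·(2/26) + 3·(1/26) + 3·(5/26) + 6·(4/26) + 6·(3/26) + 7·(2/26) + 7·(1/26) = 81/26.
E[R | S ≤ 3] = (81/26) / (19/26) = 81/19.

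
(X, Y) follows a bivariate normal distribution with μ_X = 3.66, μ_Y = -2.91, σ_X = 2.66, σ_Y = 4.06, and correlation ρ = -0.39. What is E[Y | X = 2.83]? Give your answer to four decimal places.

The regression of Y on X has slope ρ·σ_Y/σ_X and passes through (μ_X, μ_Y).
E[Y | X=2.83] = -2.91 + (-0.39)·(4.06/2.66)·(2.83 − (3.66)) = -2.91 + (-0.59526)·(-0.83) = -2.4159.

-2.4159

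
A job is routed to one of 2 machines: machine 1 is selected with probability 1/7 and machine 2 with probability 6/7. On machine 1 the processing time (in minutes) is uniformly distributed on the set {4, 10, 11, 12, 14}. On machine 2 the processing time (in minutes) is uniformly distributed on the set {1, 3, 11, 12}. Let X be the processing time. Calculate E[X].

E[X | machine 1] = (4+10+11+12+14)/5 = 51/5.
E[X | machine 2] = (1+3+11+12)/4 = 27/4.
E[X] = (1/7)·(51/5) + (6/7)·(27/4) = 507/70.

507/70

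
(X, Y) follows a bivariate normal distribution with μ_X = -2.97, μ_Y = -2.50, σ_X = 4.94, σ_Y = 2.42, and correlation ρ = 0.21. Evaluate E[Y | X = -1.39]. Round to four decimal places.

E[Y | X=x] = μ_Y + ρ(σ_Y/σ_X)(x − μ_X) for jointly normal variables.
E[Y | X=-1.39] = -2.50 + (0.21)·(2.42/4.94)·(-1.39 − (-2.97)) = -2.50 + (0.10287)·(1.58) = -2.3375.

-2.3375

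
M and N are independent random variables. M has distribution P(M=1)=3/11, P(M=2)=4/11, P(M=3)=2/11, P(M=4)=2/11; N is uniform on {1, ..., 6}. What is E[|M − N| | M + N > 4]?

108/47

P(M + N > 4) = 47/66.
Summing |M−N|·P(x,y) over outcomes with M + N > 4 gives 18/11.
E[|M − N| | M + N > 4] = (18/11) / (47/66) = 108/47.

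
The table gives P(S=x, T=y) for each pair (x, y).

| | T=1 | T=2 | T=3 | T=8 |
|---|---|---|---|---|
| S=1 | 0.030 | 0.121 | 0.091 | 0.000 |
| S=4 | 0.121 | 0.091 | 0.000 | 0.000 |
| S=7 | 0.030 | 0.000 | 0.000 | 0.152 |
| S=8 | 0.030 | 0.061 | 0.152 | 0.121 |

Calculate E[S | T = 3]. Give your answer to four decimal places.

P(T = 3) = 0.243.
Σ S·P over the event = 1·(0.091) + 8·(0.152) = 1.307.
E[S | T = 3] = (1.307) / (0.243) = 5.3786.

5.3786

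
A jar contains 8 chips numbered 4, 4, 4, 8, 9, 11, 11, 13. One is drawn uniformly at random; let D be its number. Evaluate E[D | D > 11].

13

P(D > 11) = 1/8.
Σ over the event: 13·1/8 = 13/8.
E[D | D > 11] = (13/8) / (1/8) = 13.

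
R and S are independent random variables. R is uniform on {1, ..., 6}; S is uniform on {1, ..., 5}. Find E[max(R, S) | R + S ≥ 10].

Outcomes with R + S ≥ 10: (5,5), (6,4), (6,5), each with probability 1/30.
E[max(R, S) | R + S ≥ 10] = (5 + 6 + 6) / 3 = 17/3.

17/3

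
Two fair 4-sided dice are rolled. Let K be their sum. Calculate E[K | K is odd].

5

P(K is odd) = 1/2.
Σ over the event: 3·1/8 + 5·1/4 + 7·1/8 = 5/2.
E[K | K is odd] = (5/2) / (1/2) = 5.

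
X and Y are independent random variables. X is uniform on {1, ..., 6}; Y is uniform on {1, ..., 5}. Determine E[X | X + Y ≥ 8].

P(X + Y ≥ 8) = 1/3.
Summing X·P(x,y) over outcomes with X + Y ≥ 8 gives 5/3.
E[X | X + Y ≥ 8] = (5/3) / (1/3) = 5.

5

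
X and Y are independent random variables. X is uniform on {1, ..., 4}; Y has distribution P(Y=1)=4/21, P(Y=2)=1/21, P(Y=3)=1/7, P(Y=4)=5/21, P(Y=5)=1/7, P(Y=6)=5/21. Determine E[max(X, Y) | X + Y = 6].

4

P(X + Y = 6) = 1/7.
Summing max(X,Y)·P(x,y) over outcomes with X + Y = 6 gives 4/7.
E[max(X, Y) | X + Y = 6] = (4/7) / (1/7) = 4.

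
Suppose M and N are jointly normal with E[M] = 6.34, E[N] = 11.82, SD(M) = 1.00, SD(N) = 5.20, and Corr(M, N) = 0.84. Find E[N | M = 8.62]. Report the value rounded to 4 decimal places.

The regression of N on M has slope ρ·σ_N/σ_M and passes through (μ_M, μ_N).
E[N | M=8.62] = 11.82 + (0.84)·(5.20/1.00)·(8.62 − (6.34)) = 11.82 + (4.368)·(2.28) = 21.7790.

21.7790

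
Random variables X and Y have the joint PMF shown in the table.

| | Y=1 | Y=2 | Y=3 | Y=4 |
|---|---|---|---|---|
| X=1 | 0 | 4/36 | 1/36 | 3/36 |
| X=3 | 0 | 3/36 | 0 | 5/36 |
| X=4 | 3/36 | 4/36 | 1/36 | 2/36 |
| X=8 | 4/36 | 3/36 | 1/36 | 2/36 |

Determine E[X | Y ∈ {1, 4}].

86/19

P(Y ∈ {1, 4}) = 19/36.
Σ X·P over the event = 1·(3/36) + 3·(5/36) + 4·(3/36) + 4·(2/36) + 8·(4/36) + 8·(2/36) = 43/18.
E[X | Y ∈ {1, 4}] = (43/18) / (19/36) = 86/19.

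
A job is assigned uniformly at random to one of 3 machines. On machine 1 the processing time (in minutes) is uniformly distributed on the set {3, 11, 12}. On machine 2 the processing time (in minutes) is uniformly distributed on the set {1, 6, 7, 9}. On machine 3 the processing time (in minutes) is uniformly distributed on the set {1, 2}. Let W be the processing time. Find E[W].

E[W | machine 1] = (3+11+12)/3 = 26/3.
E[W | machine 2] = (1+6+7+9)/4 = 23/4.
E[W | machine 3] = (1+2)/2 = 3/2.
By the law of total expectation,
E[W] = (1/3)·(26/3) + (1/3)·(23/4) + (1/3)·(3/2) = 191/36.

191/36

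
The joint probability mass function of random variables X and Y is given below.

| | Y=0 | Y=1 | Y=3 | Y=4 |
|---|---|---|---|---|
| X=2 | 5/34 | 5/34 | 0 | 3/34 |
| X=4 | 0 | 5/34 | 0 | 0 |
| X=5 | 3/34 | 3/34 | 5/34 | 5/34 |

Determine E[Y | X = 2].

17/13

P(X = 2) = 13/34.
Σ Y·P over the event = 0·(5/34) + 1·(5/34) + 4·(3/34) = 1/2.
E[Y | X = 2] = (1/2) / (13/34) = 17/13.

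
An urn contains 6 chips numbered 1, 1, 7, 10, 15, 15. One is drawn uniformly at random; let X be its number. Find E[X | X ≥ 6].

P(X ≥ 6) = 2/3.
Σ over the event: 7·1/6 + 10·1/6 + 15·1/3 = 47/6.
E[X | X ≥ 6] = (47/6) / (2/3) = 47/4.

47/4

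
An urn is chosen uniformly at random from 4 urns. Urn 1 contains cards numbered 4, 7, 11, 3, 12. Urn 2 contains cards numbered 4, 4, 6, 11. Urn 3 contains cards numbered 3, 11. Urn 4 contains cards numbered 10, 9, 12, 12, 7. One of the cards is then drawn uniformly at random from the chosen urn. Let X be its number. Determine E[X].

613/80

E[X | urn 1] = (4+7+11+3+12)/5 = 37/5.
E[X | urn 2] = (4+4+6+11)/4 = 25/4.
E[X | urn 3] = (3+11)/2 = 7.
E[X | urn 4] = (10+9+12+12+7)/5 = 10.
E[X] = (1/4)·(37/5) + (1/4)·(25/4) + (1/4)·(7) + (1/4)·(10) = 613/80.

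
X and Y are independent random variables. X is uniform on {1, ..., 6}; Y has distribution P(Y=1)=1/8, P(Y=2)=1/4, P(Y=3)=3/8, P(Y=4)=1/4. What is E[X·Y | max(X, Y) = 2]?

P(max(X, Y) = 2) = 5/48.
Summing XY·P(x,y) over outcomes with max(X, Y) = 2 gives 7/24.
E[X·Y | max(X, Y) = 2] = (7/24) / (5/48) = 14/5.

14/5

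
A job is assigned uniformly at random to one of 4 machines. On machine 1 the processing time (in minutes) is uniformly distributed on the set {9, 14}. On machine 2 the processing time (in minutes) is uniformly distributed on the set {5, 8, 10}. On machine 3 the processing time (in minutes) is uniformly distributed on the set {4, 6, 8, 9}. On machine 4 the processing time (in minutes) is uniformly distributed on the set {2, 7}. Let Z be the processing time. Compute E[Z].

E[Z | machine 1] = (9+14)/2 = 23/2.
E[Z | machine 2] = (5+8+10)/3 = 23/3.
E[Z | machine 3] = (4+6+8+9)/4 = 27/4.
E[Z | machine 4] = (2+7)/2 = 9/2.
E[Z] = (1/4)·(23/2) + (1/4)·(23/3) + (1/4)·(27/4) + (1/4)·(9/2) = 365/48.

365/48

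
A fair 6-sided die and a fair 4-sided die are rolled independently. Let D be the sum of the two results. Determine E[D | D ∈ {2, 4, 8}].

38/7

P(D ∈ {2, 4, 8}) = 7/24.
Σ over the event: 2·1/24 + 4·1/8 + 8·1/8 = 19/12.
E[D | D ∈ {2, 4, 8}] = (19/12) / (7/24) = 38/7.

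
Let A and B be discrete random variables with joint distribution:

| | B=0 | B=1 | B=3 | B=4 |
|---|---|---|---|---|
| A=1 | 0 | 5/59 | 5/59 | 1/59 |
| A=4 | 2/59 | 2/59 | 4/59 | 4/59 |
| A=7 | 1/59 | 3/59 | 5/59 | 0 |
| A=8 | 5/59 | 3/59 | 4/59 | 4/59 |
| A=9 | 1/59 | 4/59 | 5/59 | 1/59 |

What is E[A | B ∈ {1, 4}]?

152/27

P(B ∈ {1, 4}) = 27/59.
Summing A·P(A=x,B=y) over the conditioning event gives 152/59.
E[A | B ∈ {1, 4}] = (152/59) / (27/59) = 152/27.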